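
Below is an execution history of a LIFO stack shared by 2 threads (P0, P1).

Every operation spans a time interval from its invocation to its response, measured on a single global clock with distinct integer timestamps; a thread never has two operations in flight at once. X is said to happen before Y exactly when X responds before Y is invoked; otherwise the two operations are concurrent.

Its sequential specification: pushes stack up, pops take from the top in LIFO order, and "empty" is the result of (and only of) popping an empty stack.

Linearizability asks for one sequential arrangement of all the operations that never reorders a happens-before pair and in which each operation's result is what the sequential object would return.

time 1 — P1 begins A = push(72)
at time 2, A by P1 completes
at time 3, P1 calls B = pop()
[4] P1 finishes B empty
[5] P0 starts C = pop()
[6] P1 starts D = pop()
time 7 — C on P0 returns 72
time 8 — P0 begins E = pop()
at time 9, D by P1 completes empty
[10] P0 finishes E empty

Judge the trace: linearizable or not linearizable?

not linearizable

cut after 3 events: linearizable; cut after 4 events (B responds, time 4): not linearizable
the sole real-time-consistent order of 2 completed operations fails the LIFO stack replay
sample order A, B stalls at step 2 — B pop() → empty has no legal effect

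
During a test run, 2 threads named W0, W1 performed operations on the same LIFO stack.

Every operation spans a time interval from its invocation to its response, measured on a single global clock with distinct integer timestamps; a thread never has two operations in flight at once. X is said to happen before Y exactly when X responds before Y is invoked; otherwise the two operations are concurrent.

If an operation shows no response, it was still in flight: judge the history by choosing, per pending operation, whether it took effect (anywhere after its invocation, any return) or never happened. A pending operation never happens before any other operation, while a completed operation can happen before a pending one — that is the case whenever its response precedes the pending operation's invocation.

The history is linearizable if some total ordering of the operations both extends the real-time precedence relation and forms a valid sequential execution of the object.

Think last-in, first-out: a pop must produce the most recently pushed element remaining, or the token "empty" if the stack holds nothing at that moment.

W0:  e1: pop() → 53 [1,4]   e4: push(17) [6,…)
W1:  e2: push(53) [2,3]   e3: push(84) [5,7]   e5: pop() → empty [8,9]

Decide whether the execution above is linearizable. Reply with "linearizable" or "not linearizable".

not linearizable

the violation lands at event 9, e5's response at time 9: events 1..8 linearize, events 1..9 do not
4 completed operations, 2 real-time-consistent orders — every LIFO stack replay fails
no completion choice of the 1 pending operation (e4) rescues it — every subset was tried
take e1, e2, e3, e5 (pending dropped): step 1 already fails, because e1 pop() → 53 cannot occur there
take e2, e1, e3, e5 (pending dropped): step 4 already fails, because e5 pop() → empty cannot occur there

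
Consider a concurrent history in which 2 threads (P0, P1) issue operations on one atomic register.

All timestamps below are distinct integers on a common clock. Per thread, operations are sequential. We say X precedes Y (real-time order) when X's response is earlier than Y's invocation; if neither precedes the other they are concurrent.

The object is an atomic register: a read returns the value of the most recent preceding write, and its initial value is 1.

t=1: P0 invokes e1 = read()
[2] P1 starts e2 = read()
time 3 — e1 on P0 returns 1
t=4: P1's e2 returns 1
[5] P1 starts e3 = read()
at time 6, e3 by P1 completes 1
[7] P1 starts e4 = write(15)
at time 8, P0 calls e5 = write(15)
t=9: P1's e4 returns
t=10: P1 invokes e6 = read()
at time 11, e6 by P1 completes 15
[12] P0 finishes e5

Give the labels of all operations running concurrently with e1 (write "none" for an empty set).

e2

concurrent with e1 ([1,3]): every op whose interval crosses 1..3
e2 [2,4]: concurrent
e3 [5,6]: after
e4 [7,9]: after
e5 [8,12]: after
e6 [10,11]: after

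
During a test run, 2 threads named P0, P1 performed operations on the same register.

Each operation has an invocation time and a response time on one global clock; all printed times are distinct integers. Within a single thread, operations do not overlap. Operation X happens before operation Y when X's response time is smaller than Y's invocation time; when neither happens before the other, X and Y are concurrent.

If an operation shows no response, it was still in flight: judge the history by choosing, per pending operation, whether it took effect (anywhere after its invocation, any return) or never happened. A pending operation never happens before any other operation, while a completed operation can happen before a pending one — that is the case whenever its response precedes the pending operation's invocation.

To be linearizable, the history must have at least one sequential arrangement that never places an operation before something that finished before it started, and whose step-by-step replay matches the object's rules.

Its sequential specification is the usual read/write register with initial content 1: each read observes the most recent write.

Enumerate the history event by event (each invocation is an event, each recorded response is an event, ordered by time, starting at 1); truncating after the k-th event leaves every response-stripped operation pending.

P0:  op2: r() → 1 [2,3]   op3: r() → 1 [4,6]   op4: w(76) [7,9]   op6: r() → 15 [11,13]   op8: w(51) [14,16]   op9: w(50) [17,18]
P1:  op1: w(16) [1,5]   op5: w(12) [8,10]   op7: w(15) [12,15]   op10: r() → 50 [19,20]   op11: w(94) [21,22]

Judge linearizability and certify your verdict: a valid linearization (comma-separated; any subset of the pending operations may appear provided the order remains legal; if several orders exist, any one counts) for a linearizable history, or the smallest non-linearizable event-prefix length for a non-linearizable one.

step 1: op2 r() → 1 — value 1
step 2: op3 r() → 1 — value 1
step 3: op1 w(16) — value 16
step 4: op4 w(76) — value 76
step 5: op5 w(12) — value 12
step 6: op7 w(15) — value 15
step 7: op6 r() → 15 — value 15
step 8: op8 w(51) — value 51
step 9: op9 w(50) — value 50
step 10: op10 r() → 50 — value 50
step 11: op11 w(94) — value 94

linearizable — witness: op2, op3, op1, op4, op5, op7, op6, op8, op9, op10, op11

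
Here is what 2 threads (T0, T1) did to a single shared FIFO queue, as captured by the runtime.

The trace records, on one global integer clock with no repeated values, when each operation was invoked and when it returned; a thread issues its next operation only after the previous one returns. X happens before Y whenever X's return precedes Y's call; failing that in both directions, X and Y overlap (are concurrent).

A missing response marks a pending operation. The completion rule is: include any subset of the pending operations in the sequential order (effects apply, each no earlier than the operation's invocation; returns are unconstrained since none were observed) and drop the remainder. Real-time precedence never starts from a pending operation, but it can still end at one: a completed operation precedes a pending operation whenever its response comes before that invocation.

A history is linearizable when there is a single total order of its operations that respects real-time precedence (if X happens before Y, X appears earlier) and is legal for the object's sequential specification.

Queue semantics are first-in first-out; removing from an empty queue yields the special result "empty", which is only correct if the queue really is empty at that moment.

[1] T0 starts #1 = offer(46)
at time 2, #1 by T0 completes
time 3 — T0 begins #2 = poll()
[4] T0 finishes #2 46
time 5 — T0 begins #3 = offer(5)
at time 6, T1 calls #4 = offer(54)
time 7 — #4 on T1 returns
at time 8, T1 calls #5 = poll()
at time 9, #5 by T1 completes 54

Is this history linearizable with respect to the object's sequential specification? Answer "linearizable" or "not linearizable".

linearizable

a witness: #1, #2, #4, #3, #5
step 1: #1 offer(46) — queue <46>
step 2: #2 poll() → 46 — queue <>
step 3: #4 offer(54) — queue <54>
step 4: #3 offer(5) (pending, included) — queue <54,5>
step 5: #5 poll() → 54 — queue <5>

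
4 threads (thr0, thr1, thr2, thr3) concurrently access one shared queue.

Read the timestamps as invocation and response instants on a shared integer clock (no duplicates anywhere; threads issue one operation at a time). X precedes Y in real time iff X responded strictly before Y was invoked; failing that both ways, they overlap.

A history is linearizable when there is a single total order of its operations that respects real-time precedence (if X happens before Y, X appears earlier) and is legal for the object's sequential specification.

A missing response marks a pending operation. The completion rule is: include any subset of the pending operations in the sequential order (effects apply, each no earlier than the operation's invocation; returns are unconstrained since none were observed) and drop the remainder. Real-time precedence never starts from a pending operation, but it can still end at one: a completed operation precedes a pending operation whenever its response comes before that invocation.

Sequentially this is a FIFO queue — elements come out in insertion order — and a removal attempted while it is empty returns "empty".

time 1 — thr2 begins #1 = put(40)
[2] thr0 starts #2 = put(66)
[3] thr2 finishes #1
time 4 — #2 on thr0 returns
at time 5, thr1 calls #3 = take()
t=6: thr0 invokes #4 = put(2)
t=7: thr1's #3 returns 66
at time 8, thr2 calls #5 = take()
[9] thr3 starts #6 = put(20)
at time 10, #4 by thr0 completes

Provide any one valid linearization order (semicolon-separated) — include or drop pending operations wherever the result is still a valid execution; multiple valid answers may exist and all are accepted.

step 1: #2 put(66) — queue <66>
step 2: #1 put(40) — queue <66,40>
step 3: #3 take() → 66 — queue <40>
step 4: #4 put(2) — queue <40,2>

#2; #1; #3; #4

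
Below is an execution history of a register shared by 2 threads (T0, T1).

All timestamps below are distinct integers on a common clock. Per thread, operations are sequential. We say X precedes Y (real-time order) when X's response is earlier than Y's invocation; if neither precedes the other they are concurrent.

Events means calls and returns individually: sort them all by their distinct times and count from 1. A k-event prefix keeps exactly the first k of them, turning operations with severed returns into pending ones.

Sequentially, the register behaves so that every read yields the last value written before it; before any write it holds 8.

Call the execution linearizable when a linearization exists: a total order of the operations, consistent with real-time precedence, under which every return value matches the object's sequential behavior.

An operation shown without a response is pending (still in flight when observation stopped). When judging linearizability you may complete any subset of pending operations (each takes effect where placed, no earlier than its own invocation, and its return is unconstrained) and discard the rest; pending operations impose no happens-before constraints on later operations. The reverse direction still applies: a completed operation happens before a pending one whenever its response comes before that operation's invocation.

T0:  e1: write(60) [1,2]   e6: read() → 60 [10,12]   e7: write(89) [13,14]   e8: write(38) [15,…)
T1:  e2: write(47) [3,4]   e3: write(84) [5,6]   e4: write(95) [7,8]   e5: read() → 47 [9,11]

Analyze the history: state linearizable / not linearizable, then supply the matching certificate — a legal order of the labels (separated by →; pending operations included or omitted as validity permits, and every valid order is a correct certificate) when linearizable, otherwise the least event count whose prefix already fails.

already the first 11 events (up to e5's response at time 11) admit no linearization; the first 10 still do
exhaustive check: the 5 completed register ops admit one real-time order; illegal
include/drop combinations of the 1 pending operation (e6) were all tried; none helps
e.g. e1, e2, e3, e4, e5 (pending dropped): illegal at step 5, since e5 read() → 47 cannot apply there

not linearizable — minimal violating prefix: 11 events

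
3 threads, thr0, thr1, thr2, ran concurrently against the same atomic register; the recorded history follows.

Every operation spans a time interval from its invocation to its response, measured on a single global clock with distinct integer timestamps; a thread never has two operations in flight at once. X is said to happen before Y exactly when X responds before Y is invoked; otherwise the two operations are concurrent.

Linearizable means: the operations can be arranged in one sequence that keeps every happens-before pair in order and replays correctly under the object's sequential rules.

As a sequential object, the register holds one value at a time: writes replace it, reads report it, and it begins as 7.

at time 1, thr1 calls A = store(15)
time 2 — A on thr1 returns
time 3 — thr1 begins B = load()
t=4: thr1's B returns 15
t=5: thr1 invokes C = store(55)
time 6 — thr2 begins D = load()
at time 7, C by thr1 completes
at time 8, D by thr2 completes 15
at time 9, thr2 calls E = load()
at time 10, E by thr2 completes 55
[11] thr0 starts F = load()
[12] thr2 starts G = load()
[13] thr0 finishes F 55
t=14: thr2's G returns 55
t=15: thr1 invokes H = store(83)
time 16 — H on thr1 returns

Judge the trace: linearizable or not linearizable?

linearizable

a witness: A, B, D, C, E, F, G, H
after step 1 (A store(15)): value 15
after step 2 (B load() → 15): value 15
after step 3 (D load() → 15): value 15
after step 4 (C store(55)): value 55
after step 5 (E load() → 55): value 55
after step 6 (F load() → 55): value 55
after step 7 (G load() → 55): value 55
after step 8 (H store(83)): value 83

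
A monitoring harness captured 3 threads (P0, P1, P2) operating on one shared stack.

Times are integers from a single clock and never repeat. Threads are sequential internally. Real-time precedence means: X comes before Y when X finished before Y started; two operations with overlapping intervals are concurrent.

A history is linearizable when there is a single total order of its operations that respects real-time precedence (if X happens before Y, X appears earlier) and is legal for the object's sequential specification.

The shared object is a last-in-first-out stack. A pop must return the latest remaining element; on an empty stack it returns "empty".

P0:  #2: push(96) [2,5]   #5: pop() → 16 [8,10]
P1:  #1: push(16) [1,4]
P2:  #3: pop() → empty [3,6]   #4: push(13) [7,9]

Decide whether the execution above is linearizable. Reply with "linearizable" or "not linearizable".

linearizable

a witness: #3, #2, #1, #5, #4
step 1: #3 pop() → empty — stack <>
step 2: #2 push(96) — stack <96>
step 3: #1 push(16) — stack <96,16>
step 4: #5 pop() → 16 — stack <96>
step 5: #4 push(13) — stack <96,13>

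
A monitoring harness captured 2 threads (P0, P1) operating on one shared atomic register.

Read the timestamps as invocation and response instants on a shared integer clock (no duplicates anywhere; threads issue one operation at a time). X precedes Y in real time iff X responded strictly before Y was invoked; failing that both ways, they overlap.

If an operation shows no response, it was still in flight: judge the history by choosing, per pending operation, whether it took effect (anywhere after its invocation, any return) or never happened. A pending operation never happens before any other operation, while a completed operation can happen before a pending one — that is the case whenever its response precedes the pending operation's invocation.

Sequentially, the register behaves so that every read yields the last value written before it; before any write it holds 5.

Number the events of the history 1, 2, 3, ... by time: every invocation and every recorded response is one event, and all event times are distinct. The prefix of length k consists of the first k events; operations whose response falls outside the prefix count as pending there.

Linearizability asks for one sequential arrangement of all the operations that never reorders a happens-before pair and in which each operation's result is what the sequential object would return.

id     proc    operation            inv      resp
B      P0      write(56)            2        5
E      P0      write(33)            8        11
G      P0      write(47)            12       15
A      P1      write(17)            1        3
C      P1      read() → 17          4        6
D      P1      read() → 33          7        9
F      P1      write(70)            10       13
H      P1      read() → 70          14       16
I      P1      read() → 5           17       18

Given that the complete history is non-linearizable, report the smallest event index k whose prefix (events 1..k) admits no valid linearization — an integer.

18

events 1..17 are linearizable; a witness order is A, C, B, E, D, F, H, G:
after step 1 (A write(17)): value 17
after step 2 (C read() → 17): value 17
after step 3 (B write(56)): value 56
after step 4 (E write(33)): value 33
after step 5 (D read() → 33): value 33
after step 6 (F write(70)): value 70
after step 7 (H read() → 70): value 70
after step 8 (G write(47)): value 47
adding event 18 (I responds at 18) leaves no legal real-time order
for example A, B, C, D, E, F, G, H, I fails at step 3: C read() → 17 is not legal there
for example A, B, C, D, E, F, H, G, I fails at step 3: C read() → 17 is not legal there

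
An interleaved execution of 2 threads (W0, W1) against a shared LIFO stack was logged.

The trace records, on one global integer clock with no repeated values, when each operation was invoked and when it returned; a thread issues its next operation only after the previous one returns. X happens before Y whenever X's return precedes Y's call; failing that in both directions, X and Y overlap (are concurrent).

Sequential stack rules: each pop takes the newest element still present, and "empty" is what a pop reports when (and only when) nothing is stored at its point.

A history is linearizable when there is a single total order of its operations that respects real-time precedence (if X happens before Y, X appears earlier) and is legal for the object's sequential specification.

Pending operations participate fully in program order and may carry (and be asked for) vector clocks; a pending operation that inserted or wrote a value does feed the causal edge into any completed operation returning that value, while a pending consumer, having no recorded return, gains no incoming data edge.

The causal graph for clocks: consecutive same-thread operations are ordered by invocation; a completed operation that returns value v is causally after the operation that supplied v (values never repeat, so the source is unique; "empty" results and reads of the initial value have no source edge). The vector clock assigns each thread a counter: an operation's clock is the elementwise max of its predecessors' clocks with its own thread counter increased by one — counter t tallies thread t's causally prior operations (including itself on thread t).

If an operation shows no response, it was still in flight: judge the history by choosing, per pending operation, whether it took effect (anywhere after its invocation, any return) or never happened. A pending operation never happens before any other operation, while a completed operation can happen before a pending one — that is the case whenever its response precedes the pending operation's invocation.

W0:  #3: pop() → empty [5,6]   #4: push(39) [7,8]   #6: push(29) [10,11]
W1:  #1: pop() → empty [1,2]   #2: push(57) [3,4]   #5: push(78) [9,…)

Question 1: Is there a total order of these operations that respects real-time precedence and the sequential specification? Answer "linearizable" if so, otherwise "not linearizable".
not linearizable

cut after 5 events: linearizable; cut after 6 events (#3 responds, time 6): not linearizable
the sole real-time-consistent order of 3 completed operations fails the LIFO stack replay
take #1, #2, #3: step 3 already fails, because #3 pop() → empty cannot occur there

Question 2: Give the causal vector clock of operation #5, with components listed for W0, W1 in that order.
Answer: (0, 3)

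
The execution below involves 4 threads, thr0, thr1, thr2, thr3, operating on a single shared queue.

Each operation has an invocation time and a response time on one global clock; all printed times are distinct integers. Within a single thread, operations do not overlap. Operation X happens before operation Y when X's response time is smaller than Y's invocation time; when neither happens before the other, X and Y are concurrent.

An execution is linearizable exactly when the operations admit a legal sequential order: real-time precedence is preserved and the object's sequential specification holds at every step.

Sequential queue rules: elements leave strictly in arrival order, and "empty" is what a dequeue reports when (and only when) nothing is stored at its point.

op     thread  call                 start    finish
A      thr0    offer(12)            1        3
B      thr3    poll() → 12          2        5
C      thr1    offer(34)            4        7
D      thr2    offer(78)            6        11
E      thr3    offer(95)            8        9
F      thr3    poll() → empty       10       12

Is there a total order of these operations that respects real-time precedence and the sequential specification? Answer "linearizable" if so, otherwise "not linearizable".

not linearizable

the violation lands at event 12, F's response at time 12: events 1..11 linearize, events 1..12 do not
6 completed operations, 11 real-time-consistent orders — every queue replay fails
e.g. A, B, C, D, E, F: illegal at step 6, since F poll() → empty cannot apply there
e.g. A, B, C, E, D, F: illegal at step 6, since F poll() → empty cannot apply there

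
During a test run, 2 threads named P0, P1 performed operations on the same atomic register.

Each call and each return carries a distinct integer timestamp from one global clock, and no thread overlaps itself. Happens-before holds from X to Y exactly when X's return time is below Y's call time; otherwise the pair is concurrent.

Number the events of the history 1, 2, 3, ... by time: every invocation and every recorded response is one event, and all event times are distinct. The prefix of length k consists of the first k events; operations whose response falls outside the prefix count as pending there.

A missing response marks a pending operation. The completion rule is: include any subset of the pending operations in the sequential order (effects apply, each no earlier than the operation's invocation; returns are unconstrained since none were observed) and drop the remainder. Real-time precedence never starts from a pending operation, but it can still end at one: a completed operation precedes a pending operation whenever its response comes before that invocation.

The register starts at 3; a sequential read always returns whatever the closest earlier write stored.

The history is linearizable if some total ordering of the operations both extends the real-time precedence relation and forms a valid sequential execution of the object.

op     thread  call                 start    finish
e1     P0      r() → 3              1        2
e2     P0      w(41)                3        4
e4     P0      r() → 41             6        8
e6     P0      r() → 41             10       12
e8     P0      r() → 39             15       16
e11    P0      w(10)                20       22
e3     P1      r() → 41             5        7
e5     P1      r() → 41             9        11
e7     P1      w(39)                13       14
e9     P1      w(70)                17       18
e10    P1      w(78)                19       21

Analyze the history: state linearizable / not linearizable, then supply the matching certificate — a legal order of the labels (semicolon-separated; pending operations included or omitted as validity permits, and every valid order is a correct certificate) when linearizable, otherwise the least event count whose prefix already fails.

linearizable — witness: e1; e2; e3; e4; e5; e6; e7; e8; e9; e10; e11

step 1: e1 r() → 3 — value 3
step 2: e2 w(41) — value 41
step 3: e3 r() → 41 — value 41
step 4: e4 r() → 41 — value 41
step 5: e5 r() → 41 — value 41
step 6: e6 r() → 41 — value 41
step 7: e7 w(39) — value 39
step 8: e8 r() → 39 — value 39
step 9: e9 w(70) — value 70
step 10: e10 w(78) — value 78
step 11: e11 w(10) — value 10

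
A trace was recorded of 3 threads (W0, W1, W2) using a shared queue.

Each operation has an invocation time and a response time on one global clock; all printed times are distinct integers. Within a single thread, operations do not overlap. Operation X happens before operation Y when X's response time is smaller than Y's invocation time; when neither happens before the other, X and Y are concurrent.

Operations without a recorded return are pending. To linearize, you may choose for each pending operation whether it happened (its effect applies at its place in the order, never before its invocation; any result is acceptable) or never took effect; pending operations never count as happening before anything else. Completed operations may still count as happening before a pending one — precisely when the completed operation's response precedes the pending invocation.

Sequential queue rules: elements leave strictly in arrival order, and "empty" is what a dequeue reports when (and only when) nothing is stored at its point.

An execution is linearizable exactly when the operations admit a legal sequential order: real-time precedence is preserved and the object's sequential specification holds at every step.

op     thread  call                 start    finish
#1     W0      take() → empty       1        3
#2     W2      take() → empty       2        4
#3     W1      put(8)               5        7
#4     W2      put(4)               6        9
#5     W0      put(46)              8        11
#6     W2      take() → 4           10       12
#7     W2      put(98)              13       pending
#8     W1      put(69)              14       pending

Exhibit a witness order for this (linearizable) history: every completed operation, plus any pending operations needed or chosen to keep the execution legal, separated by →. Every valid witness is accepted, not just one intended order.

#1 → #2 → #4 → #3 → #5 → #6

1. #1 take() → empty, leaving queue <>
2. #2 take() → empty, leaving queue <>
3. #4 put(4), leaving queue <4>
4. #3 put(8), leaving queue <4,8>
5. #5 put(46), leaving queue <4,8,46>
6. #6 take() → 4, leaving queue <8,46>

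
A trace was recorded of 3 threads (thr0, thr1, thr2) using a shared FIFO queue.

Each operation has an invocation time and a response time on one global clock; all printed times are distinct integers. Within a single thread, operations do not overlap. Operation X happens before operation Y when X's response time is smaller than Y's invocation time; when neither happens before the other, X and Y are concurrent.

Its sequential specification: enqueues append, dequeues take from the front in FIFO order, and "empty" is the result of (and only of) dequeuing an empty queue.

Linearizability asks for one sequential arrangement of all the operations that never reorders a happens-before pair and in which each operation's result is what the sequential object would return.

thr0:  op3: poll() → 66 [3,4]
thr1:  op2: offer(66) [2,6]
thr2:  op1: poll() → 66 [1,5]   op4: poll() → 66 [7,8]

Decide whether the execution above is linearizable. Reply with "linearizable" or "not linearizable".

not linearizable

through event 4 a valid linearization exists; event 5 (op1 responding at time 5) ends that
checked exhaustively: 2 real-time-consistent orders of 2 completed operations, zero legal FIFO queue replays
every completion of the 1 pending operation (op2) was checked; none linearizes
e.g. op1, op3 (pending dropped): illegal at step 1, since op1 poll() → 66 cannot apply there
e.g. op3, op1 (pending dropped): illegal at step 1, since op3 poll() → 66 cannot apply there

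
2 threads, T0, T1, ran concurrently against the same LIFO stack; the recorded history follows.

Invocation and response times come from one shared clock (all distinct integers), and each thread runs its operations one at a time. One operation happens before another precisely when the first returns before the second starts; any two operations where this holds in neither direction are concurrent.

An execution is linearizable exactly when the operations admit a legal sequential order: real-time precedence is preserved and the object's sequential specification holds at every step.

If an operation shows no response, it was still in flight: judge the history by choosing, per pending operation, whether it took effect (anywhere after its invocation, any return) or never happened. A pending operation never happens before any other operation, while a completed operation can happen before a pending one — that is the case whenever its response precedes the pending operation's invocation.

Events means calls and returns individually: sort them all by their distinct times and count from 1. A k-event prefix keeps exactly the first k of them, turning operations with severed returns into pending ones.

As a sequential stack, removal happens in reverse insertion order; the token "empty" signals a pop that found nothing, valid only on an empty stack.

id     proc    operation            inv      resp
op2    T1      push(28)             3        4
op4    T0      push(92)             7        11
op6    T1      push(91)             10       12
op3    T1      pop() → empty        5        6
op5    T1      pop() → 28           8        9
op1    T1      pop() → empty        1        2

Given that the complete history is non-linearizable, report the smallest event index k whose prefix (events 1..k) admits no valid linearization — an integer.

6

events 1..5 are linearizable; a witness order is op1, op2:
1. op1 pop() → empty, leaving stack <>
2. op2 push(28), leaving stack <28>
include event 6 — op3 responding at 6 — and every candidate order breaks
for example op1, op2, op3 fails at step 3: op3 pop() → empty is not legal there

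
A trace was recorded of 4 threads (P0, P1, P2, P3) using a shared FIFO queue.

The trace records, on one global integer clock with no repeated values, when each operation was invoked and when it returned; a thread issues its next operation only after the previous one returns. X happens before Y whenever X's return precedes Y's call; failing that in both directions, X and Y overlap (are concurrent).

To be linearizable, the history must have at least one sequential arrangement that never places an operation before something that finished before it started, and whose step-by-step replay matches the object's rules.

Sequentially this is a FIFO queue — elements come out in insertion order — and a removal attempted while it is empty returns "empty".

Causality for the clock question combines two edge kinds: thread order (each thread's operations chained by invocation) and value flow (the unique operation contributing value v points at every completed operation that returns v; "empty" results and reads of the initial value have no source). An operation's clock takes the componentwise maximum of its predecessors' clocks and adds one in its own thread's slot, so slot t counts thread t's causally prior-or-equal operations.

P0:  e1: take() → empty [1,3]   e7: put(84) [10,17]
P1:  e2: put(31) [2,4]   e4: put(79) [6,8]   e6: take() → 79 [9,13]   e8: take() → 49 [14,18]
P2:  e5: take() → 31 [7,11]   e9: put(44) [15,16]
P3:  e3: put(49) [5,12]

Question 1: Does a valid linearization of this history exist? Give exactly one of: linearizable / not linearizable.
linearizable

witness order: e1, e2, e4, e3, e5, e6, e7, e8, e9
1. e1 take() → empty, leaving queue <>
2. e2 put(31), leaving queue <31>
3. e4 put(79), leaving queue <31,79>
4. e3 put(49), leaving queue <31,79,49>
5. e5 take() → 31, leaving queue <79,49>
6. e6 take() → 79, leaving queue <49>
7. e7 put(84), leaving queue <49,84>
8. e8 take() → 49, leaving queue <84>
9. e9 put(44), leaving queue <84,44>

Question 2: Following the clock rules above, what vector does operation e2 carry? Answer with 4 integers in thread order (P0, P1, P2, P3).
Answer: (0, 1, 0, 0)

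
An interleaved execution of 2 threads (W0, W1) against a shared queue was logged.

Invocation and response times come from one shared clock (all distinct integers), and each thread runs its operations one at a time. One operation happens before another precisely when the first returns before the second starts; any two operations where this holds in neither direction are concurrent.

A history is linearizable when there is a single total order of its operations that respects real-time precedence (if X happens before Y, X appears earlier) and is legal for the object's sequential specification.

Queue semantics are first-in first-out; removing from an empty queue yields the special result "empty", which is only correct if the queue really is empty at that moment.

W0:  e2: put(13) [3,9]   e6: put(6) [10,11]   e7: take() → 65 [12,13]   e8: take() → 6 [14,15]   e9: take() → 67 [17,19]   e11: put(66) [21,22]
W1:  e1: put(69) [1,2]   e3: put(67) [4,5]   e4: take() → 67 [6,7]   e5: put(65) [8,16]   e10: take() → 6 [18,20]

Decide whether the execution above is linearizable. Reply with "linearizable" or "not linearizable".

not linearizable

events 1..6 are fine; event 7 — the response of e4 at time 7 — makes the prefix non-linearizable
exhaustive check: the 3 completed queue ops admit one real-time order; illegal
include/drop combinations of the 1 pending operation (e2) were all tried; none helps
take e1, e3, e4 (pending dropped): step 3 already fails, because e4 take() → 67 cannot occur there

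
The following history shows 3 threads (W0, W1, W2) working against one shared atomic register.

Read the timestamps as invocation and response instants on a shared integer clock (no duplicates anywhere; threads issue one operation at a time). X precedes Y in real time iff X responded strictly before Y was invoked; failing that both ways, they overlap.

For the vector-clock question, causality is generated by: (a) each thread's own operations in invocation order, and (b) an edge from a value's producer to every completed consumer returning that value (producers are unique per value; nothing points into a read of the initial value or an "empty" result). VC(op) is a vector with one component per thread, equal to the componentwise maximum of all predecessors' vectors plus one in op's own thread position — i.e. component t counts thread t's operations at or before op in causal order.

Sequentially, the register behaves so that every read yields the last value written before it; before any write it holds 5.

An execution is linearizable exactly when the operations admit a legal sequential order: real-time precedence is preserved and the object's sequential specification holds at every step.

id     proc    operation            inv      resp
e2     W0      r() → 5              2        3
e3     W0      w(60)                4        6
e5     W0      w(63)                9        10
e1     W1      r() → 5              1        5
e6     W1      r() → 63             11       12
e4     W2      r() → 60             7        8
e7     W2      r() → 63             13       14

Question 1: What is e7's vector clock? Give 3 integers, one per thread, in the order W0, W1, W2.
Answer: (3, 0, 2)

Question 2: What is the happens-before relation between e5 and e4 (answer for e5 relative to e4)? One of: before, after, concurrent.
Answer: after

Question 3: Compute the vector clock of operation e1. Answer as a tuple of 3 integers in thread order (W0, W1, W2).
Answer: (0, 1, 0)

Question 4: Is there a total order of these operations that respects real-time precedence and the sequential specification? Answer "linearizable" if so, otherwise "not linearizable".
one valid linearization: e1, e2, e3, e4, e5, e6, e7
step 1: e1 r() → 5 — value 5
step 2: e2 r() → 5 — value 5
step 3: e3 w(60) — value 60
step 4: e4 r() → 60 — value 60
step 5: e5 w(63) — value 63
step 6: e6 r() → 63 — value 63
step 7: e7 r() → 63 — value 63

linearizable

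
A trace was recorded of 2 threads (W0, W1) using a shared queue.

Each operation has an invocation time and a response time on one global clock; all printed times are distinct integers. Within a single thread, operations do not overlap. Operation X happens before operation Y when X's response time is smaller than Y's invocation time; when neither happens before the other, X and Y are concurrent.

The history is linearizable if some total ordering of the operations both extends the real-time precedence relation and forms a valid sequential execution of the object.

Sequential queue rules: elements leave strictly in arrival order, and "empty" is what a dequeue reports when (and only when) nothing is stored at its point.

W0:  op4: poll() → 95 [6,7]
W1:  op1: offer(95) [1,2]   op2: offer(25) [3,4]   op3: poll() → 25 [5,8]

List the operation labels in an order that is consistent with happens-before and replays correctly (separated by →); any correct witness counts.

1. op1 offer(95), leaving queue <95>
2. op2 offer(25), leaving queue <95,25>
3. op4 poll() → 95, leaving queue <25>
4. op3 poll() → 25, leaving queue <>

op1 → op2 → op4 → op3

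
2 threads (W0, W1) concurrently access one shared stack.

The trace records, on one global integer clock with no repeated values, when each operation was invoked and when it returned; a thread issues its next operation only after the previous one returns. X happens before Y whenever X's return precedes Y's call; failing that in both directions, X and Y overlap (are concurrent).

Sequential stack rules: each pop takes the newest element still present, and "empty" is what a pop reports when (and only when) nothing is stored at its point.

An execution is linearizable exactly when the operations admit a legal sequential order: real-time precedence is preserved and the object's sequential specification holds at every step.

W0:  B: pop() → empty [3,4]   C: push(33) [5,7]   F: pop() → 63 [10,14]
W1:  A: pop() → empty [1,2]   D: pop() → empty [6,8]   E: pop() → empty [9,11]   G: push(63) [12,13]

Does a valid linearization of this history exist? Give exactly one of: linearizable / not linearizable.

not linearizable

already the first 14 events (up to F's response at time 14) admit no linearization; the first 13 still do
7 completed operations, 6 real-time-consistent orders — every stack replay fails
one such order, A, B, C, D, E, F, G, breaks at step 4 where D pop() → empty is illegal
one such order, A, B, C, D, E, G, F, breaks at step 4 where D pop() → empty is illegal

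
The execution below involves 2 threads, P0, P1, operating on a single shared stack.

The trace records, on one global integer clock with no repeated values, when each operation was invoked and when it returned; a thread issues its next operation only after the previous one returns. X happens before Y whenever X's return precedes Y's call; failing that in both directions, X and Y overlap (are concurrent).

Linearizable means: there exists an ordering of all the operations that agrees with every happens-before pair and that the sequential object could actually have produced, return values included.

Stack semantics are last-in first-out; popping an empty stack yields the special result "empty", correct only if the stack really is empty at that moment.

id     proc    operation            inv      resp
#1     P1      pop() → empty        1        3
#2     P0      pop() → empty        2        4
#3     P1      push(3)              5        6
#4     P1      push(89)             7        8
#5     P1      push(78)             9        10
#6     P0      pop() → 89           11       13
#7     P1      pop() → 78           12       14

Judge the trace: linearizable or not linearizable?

linearizable

one valid linearization: #1, #2, #3, #4, #5, #7, #6
after step 1 (#1 pop() → empty): stack <>
after step 2 (#2 pop() → empty): stack <>
after step 3 (#3 push(3)): stack <3>
after step 4 (#4 push(89)): stack <3,89>
after step 5 (#5 push(78)): stack <3,89,78>
after step 6 (#7 pop() → 78): stack <3,89>
after step 7 (#6 pop() → 89): stack <3>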